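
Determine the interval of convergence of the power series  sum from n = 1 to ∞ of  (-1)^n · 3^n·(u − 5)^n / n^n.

Applying the root test, |a_n|^(1/n) = 3/n → 0.
The limit is 0 for every u, so R = ∞.

(−∞, ∞)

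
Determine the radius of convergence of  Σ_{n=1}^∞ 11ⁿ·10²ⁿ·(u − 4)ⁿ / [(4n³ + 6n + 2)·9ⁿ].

Ratio test: |a_{n+1}/a_n| = [(4n³ + 6n + 2)/(4(n+1)³ + 6(n+1) + 2)] · 11·100/9 → 1100/9 as n → ∞.
Convergence for |u − 4| · 1100/9 < 1, i.e. |u − 4| < 9/1100. So R = 9/1100.

R = 9/1100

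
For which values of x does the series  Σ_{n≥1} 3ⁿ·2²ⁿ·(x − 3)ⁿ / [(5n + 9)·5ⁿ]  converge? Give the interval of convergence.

By the ratio test, |a_{n+1}/a_n| = [(5n + 9)/(5(n+1) + 9)] · 3·4/5 → 12/5.
Thus R = 1/(12/5) = 5/12.
At x = 41/12: comparison with the harmonic series Σ 1/n shows the series diverges.
Endpoint x = 31/12: convergence follows from the alternating series test (terms decrease monotonically to 0).

[31/12, 41/12)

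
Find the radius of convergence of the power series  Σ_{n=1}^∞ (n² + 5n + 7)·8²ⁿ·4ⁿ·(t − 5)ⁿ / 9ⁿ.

R = 9/256

Ratio test: |a_{n+1}/a_n| = [((n+1)² + 5(n+1) + 7)/(n² + 5n + 7)] · 64·4/9 → 256/9 as n → ∞.
Convergence for |t − 5| · 256/9 < 1, i.e. |t − 5| < 9/256. So R = 9/256.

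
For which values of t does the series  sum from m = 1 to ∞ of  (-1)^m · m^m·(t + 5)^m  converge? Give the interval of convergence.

{-5}

By the Cauchy root test, |a_m|^(1/m) = m → ∞.
The root grows without bound, so R = 0 (convergence only at t = -5).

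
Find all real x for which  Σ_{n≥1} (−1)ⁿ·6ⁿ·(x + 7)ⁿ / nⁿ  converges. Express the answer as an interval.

(−∞, ∞)

By the Cauchy root test, |a_n|^(1/n) = 6/n → 0.
The limit is 0 for every x, so R = ∞.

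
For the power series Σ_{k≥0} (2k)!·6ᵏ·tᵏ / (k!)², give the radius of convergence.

R = 1/24

Apply the ratio test: |a_{k+1}| / |a_k| = (2k+1)·(2k+2)/(k+1)² · 6, which tends to 24 as k → ∞.
Convergence for |t| · 24 < 1, i.e. |t| < 1/24. So R = 1/24.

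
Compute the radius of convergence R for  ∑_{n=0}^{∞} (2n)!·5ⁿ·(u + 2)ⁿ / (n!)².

Apply the ratio test: |a_{n+1}| / |a_n| = (2n+1)·(2n+2)/(n+1)² · 5, which tends to 20 as n → ∞.
Thus R = 1/(20) = 1/20.

R = 1/20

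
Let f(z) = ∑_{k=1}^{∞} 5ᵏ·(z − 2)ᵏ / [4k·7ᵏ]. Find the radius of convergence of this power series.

R = 7/5

The ratio of consecutive coefficients is [4k/4(k+1)] · 5/7 → 5/7.
The series converges when 5/7 · |z − 2| < 1, giving R = 7/5.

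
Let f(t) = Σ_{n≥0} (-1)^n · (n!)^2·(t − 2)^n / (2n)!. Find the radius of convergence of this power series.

By the ratio test, |a_{n+1}/a_n| = (n+1)²/[(2n+1)·(2n+2)] → 1/4.
Thus R = 1/(1/4) = 4.

R = 4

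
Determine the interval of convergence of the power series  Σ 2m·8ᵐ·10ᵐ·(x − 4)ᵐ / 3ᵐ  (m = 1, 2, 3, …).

(317/80, 323/80)

By the ratio test, |a_{m+1}/a_m| = [2(m+1)/2m] · 8·10/3 → 80/3.
Hence the series converges for |x − 4| < 1/(80/3) = 3/80, so the radius of convergence is 3/80.
Check x = 323/80: the terms do not tend to 0, so the series diverges.
When x = 317/80, the terms do not tend to 0, so the series diverges.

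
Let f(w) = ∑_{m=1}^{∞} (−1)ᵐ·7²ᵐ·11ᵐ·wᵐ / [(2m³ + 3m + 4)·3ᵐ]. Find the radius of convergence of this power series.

R = 3/539

By the ratio test, |a_{m+1}/a_m| = [(2m³ + 3m + 4)/(2(m+1)³ + 3(m+1) + 4)] · 49·11/3 → 539/3.
Thus R = 1/(539/3) = 3/539.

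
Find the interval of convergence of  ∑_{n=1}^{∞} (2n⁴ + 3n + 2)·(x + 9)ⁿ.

Apply the ratio test: |a_{n+1}| / |a_n| = (2(n+1)⁴ + 3(n+1) + 2)/(2n⁴ + 3n + 2), which tends to 1 as n → ∞.
So the series converges when |x + 9| < 1 and diverges when |x + 9| > 1; R = 1.
At x = -8: the n-th term does not approach 0; divergence by the term test.
When x = -10, the terms have absolute value of order n⁴, which does not tend to 0, so the series diverges by the divergence test.

(-10, -8)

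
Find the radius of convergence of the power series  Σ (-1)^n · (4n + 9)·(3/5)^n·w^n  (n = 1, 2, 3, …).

R = 5/3

Apply the ratio test: |a_{n+1}| / |a_n| = [(4(n+1) + 9)/(4n + 9)] · 3/5, which tends to 3/5 as n → ∞.
Convergence for |w| · 3/5 < 1, i.e. |w| < 5/3. So R = 5/3.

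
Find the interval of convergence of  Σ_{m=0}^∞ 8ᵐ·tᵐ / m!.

(−∞, ∞)

Apply the ratio test: |a_{m+1}| / |a_m| = 8 · 1/(m+1), which tends to 0 as m → ∞.
Since the limit is 0 < 1 for every t, the series converges on all of ℝ and R = ∞.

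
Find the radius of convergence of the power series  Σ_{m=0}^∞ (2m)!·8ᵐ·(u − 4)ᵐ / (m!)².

R = 1/32

Apply the ratio test: |a_{m+1}| / |a_m| = (2m+1)·(2m+2)/(m+1)² · 8, which tends to 32 as m → ∞.
Hence the series converges for |u − 4| < 1/(32) = 1/32, so the radius of convergence is 1/32.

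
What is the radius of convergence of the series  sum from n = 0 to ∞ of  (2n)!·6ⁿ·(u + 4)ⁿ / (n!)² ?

The ratio of consecutive coefficients is (2n+1)·(2n+2)/(n+1)² · 6 → 24.
Hence the series converges for |u + 4| < 1/(24) = 1/24, so the radius of convergence is 1/24.

R = 1/24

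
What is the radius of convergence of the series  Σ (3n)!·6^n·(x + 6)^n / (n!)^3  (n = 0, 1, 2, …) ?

R = 1/162

Ratio test: |a_{n+1}/a_n| = (3n+1)·(3n+2)·(3n+3)/(n+1)³ · 6 → 162 as n → ∞.
Thus R = 1/(162) = 1/162.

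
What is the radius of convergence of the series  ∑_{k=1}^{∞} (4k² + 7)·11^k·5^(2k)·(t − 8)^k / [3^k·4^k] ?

Apply the ratio test: |a_{k+1}| / |a_k| = [(4(k+1)² + 7)/(4k² + 7)] · 11·25/(3·4), which tends to 275/12 as k → ∞.
Convergence for |t − 8| · 275/12 < 1, i.e. |t − 8| < 12/275. So R = 12/275.

R = 12/275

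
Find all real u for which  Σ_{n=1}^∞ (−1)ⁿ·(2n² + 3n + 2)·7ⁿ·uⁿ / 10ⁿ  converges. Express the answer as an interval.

(-10/7, 10/7)

Apply the ratio test: |a_{n+1}| / |a_n| = [(2(n+1)² + 3(n+1) + 2)/(2n² + 3n + 2)] · 7/10, which tends to 7/10 as n → ∞.
The series converges when 7/10 · |u| < 1, giving R = 10/7.
Endpoint u = 10/7: the terms do not tend to 0, so the series diverges.
When u = -10/7, the terms have absolute value of order n², which does not tend to 0, so the series diverges by the divergence test.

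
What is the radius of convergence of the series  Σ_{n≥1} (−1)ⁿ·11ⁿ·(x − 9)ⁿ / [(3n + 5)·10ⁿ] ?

Apply the ratio test: |a_{n+1}| / |a_n| = [(3n + 5)/(3(n+1) + 5)] · 11/10, which tends to 11/10 as n → ∞.
Convergence for |x − 9| · 11/10 < 1, i.e. |x − 9| < 10/11. So R = 10/11.

R = 10/11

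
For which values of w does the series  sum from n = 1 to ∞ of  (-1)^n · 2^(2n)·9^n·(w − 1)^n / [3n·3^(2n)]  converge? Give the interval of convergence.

Apply the ratio test: |a_{n+1}| / |a_n| = [3n/3(n+1)] · 4·9/9, which tends to 4 as n → ∞.
The series converges when 4 · |w − 1| < 1, giving R = 1/4.
Check w = 5/4: an alternating series whose terms decrease to 0 in absolute value, so it converges by the Leibniz criterion.
At w = 3/4: the terms are asymptotic to a nonzero constant times 1/n, so the series diverges by limit comparison with Σ 1/n.

(3/4, 5/4]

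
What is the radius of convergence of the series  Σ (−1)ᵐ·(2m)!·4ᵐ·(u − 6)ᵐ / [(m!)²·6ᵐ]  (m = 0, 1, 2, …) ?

The ratio of consecutive coefficients is (2m+1)·(2m+2)/(m+1)² · 4/6 → 8/3.
Hence the series converges for |u − 6| < 1/(8/3) = 3/8, so the radius of convergence is 3/8.

R = 3/8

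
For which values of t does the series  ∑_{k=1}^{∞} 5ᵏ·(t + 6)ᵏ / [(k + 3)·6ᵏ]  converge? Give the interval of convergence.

[-36/5, -24/5)

Apply the ratio test: |a_{k+1}| / |a_k| = [(k + 3)/((k+1) + 3)] · 5/6, which tends to 5/6 as k → ∞.
Convergence for |t + 6| · 5/6 < 1, i.e. |t + 6| < 6/5. So R = 6/5.
At t = -24/5: the terms are asymptotic to a nonzero constant times 1/k, so the series diverges by limit comparison with Σ 1/k.
At t = -36/5: convergence follows from the alternating series test (terms decrease monotonically to 0).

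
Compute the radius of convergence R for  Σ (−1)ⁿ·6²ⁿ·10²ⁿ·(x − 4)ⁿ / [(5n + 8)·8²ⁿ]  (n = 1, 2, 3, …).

By the ratio test, |a_{n+1}/a_n| = [(5n + 8)/(5(n+1) + 8)] · 36·100/64 → 225/4.
Convergence for |x − 4| · 225/4 < 1, i.e. |x − 4| < 4/225. So R = 4/225.

R = 4/225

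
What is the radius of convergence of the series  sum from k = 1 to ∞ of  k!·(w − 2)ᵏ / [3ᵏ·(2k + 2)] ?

By the ratio test, |a_{k+1}/a_k| = (k+1) · 1/3 · (2k + 2)/(2(k+1) + 2) → ∞.
The ratio grows without bound, so the series diverges whenever (w − 2) ≠ 0; it converges only at w = 2. R = 0.

R = 0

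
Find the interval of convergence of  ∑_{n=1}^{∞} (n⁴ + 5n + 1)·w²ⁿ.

The ratio of consecutive coefficients is ((n+1)⁴ + 5(n+1) + 1)/(n⁴ + 5n + 1) → 1.
Successive powers of w differ by 2, so the series converges when |w|² · 1 < 1, i.e. |w| < √(1) = 1. So R = 1.
At w = 1: the terms do not tend to 0, so the series diverges.
Check w = -1: the terms do not tend to 0, so the series diverges.

(-1, 1)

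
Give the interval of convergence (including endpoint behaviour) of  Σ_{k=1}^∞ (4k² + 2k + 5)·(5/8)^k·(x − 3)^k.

(7/5, 23/5)

Apply the ratio test: |a_{k+1}| / |a_k| = [(4(k+1)² + 2(k+1) + 5)/(4k² + 2k + 5)] · 5/8, which tends to 5/8 as k → ∞.
Convergence for |x − 3| · 5/8 < 1, i.e. |x − 3| < 8/5. So R = 8/5.
Check x = 23/5: the terms do not tend to 0, so the series diverges.
At x = 7/5: the terms have absolute value of order k², which does not tend to 0, so the series diverges by the divergence test.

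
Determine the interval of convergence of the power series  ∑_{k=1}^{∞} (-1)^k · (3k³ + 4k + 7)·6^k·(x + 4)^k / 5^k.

(-29/6, -19/6)

Apply the ratio test: |a_{k+1}| / |a_k| = [(3(k+1)³ + 4(k+1) + 7)/(3k³ + 4k + 7)] · 6/5, which tends to 6/5 as k → ∞.
Convergence for |x + 4| · 6/5 < 1, i.e. |x + 4| < 5/6. So R = 5/6.
Check x = -19/6: the terms do not tend to 0, so the series diverges.
Endpoint x = -29/6: the terms have absolute value of order k³, which does not tend to 0, so the series diverges by the divergence test.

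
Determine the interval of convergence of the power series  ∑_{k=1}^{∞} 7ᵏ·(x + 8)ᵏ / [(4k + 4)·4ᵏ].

[-60/7, -52/7)

Ratio test: |a_{k+1}/a_k| = [(4k + 4)/(4(k+1) + 4)] · 7/4 → 7/4 as k → ∞.
Hence the series converges for |x + 8| < 1/(7/4) = 4/7, so the radius of convergence is 4/7.
Check x = -52/7: the terms are asymptotic to a nonzero constant times 1/k, so the series diverges by limit comparison with Σ 1/k.
At x = -60/7: an alternating series whose terms decrease to 0 in absolute value, so it converges by the Leibniz criterion.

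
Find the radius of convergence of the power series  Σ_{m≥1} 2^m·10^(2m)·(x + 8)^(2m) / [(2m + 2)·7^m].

By the ratio test, |a_{m+1}/a_m| = [(2m + 2)/(2(m+1) + 2)] · 2·100/7 → 200/7.
Successive powers of (x + 8) differ by 2, so the series converges when |x + 8|² · 200/7 < 1, i.e. |x + 8| < √(7/200). So R = √14/20.

R = √14/20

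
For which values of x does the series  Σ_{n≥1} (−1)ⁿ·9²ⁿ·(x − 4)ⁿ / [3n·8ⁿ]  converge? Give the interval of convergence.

The ratio of consecutive coefficients is [3n/3(n+1)] · 81/8 → 81/8.
Thus R = 1/(81/8) = 8/81.
Endpoint x = 332/81: convergence follows from the alternating series test (terms decrease monotonically to 0).
When x = 316/81, the terms behave like c/n; limit comparison with the harmonic series gives divergence.

(316/81, 332/81]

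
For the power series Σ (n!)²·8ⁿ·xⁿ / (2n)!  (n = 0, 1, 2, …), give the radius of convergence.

Apply the ratio test: |a_{n+1}| / |a_n| = (n+1)²/[(2n+1)·(2n+2)] · 8, which tends to 2 as n → ∞.
The series converges when 2 · |x| < 1, giving R = 1/2.

R = 1/2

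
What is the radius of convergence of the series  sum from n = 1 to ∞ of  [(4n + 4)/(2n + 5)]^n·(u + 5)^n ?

R = 1/2

By the Cauchy root test, |a_n|^(1/n) = (4n + 4)/(2n + 5) → 2.
Hence the series converges for |u + 5| < 1/(2) = 1/2, so the radius of convergence is 1/2.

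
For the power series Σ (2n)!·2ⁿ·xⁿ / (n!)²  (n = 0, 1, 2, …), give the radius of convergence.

R = 1/8

By the ratio test, |a_{n+1}/a_n| = (2n+1)·(2n+2)/(n+1)² · 2 → 8.
The series converges when 8 · |x| < 1, giving R = 1/8.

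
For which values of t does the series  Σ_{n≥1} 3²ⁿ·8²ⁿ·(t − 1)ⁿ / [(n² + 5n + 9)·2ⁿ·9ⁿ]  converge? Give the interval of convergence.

The ratio of consecutive coefficients is [(n² + 5n + 9)/((n+1)² + 5(n+1) + 9)] · 9·64/(2·9) → 32.
The series converges when 32 · |t − 1| < 1, giving R = 1/32.
Endpoint t = 33/32: the terms are on the order of 1/n², so the series converges absolutely by comparison with the p-series (p = 2 > 1).
At t = 31/32: absolute convergence follows by limit comparison with Σ 1/n².

[31/32, 33/32]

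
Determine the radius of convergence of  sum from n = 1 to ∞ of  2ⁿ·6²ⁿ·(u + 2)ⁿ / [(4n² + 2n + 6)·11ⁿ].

R = 11/72

By the ratio test, |a_{n+1}/a_n| = [(4n² + 2n + 6)/(4(n+1)² + 2(n+1) + 6)] · 2·36/11 → 72/11.
Thus R = 1/(72/11) = 11/72.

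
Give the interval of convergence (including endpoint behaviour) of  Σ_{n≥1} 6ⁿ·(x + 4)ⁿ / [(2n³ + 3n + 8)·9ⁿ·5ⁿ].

Ratio test: |a_{n+1}/a_n| = [(2n³ + 3n + 8)/(2(n+1)³ + 3(n+1) + 8)] · 6/(9·5) → 2/15 as n → ∞.
The series converges when 2/15 · |x + 4| < 1, giving R = 15/2.
At x = 7/2: absolute convergence follows by limit comparison with Σ 1/n³.
When x = -23/2, the terms are on the order of 1/n³, so the series converges absolutely by comparison with the p-series (p = 3 > 1).

[-23/2, 7/2]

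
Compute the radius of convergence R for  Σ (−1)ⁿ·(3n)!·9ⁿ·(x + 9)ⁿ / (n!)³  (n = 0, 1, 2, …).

R = 1/243

Apply the ratio test: |a_{n+1}| / |a_n| = (3n+1)·(3n+2)·(3n+3)/(n+1)³ · 9, which tends to 243 as n → ∞.
Thus R = 1/(243) = 1/243.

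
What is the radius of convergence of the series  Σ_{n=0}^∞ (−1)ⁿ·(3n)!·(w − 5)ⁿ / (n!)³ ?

By the ratio test, |a_{n+1}/a_n| = (3n+1)·(3n+2)·(3n+3)/(n+1)³ → 27.
Hence the series converges for |w − 5| < 1/(27) = 1/27, so the radius of convergence is 1/27.

R = 1/27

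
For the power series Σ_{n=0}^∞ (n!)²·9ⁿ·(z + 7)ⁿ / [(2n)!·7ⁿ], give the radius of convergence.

R = 28/9

Ratio test: |a_{n+1}/a_n| = (n+1)²/[(2n+1)·(2n+2)] · 9/7 → 9/28 as n → ∞.
Thus R = 1/(9/28) = 28/9.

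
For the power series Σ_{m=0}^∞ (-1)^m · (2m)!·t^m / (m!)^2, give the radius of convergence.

R = 1/4

Ratio test: |a_{m+1}/a_m| = (2m+1)·(2m+2)/(m+1)² → 4 as m → ∞.
Convergence for |t| · 4 < 1, i.e. |t| < 1/4. So R = 1/4.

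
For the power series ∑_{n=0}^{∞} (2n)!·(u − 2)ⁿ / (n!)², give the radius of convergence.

R = 1/4

The ratio of consecutive coefficients is (2n+1)·(2n+2)/(n+1)² → 4.
Hence the series converges for |u − 2| < 1/(4) = 1/4, so the radius of convergence is 1/4.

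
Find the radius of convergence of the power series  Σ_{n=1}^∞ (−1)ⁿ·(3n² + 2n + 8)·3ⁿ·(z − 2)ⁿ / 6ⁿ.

R = 2

Apply the ratio test: |a_{n+1}| / |a_n| = [(3(n+1)² + 2(n+1) + 8)/(3n² + 2n + 8)] · 3/6, which tends to 1/2 as n → ∞.
Convergence for |z − 2| · 1/2 < 1, i.e. |z − 2| < 2. So R = 2.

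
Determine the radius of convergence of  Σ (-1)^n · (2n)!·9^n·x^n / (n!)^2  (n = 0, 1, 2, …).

Ratio test: |a_{n+1}/a_n| = (2n+1)·(2n+2)/(n+1)² · 9 → 36 as n → ∞.
The series converges when 36 · |x| < 1, giving R = 1/36.

R = 1/36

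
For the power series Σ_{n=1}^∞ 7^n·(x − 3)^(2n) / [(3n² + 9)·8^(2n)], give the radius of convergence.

Ratio test: |a_{n+1}/a_n| = [(3n² + 9)/(3(n+1)² + 9)] · 7/64 → 7/64 as n → ∞.
Writing y = (x − 3)², the series in y has radius 64/7, so |x − 3| < √(64/7) and R = 8√7/7.

R = 8√7/7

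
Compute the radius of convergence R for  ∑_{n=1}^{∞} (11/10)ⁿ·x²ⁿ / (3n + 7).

R = √110/11

Ratio test: |a_{n+1}/a_n| = [(3n + 7)/(3(n+1) + 7)] · 11/10 → 11/10 as n → ∞.
Since the exponent of x increases by 2 each term, convergence requires |x|² < 10/11, hence R = √110/11.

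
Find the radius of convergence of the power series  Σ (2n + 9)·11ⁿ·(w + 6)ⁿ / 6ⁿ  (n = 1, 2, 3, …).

R = 6/11

By the ratio test, |a_{n+1}/a_n| = [(2(n+1) + 9)/(2n + 9)] · 11/6 → 11/6.
Hence the series converges for |w + 6| < 1/(11/6) = 6/11, so the radius of convergence is 6/11.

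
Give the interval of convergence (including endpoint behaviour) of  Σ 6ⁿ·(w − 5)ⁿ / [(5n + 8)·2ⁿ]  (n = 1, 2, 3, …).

Ratio test: |a_{n+1}/a_n| = [(5n + 8)/(5(n+1) + 8)] · 6/2 → 3 as n → ∞.
Thus R = 1/(3) = 1/3.
Endpoint w = 16/3: the terms behave like c/n; limit comparison with the harmonic series gives divergence.
Check w = 14/3: an alternating series whose terms decrease to 0 in absolute value, so it converges by the Leibniz criterion.

[14/3, 16/3)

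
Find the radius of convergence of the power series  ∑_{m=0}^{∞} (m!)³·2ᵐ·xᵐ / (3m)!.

Ratio test: |a_{m+1}/a_m| = (m+1)³/[(3m+1)·(3m+2)·(3m+3)] · 2 → 2/27 as m → ∞.
Convergence for |x| · 2/27 < 1, i.e. |x| < 27/2. So R = 27/2.

R = 27/2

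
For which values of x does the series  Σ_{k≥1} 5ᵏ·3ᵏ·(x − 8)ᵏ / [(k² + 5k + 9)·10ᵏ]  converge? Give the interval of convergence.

[22/3, 26/3]

By the ratio test, |a_{k+1}/a_k| = [(k² + 5k + 9)/((k+1)² + 5(k+1) + 9)] · 5·3/10 → 3/2.
Convergence for |x − 8| · 3/2 < 1, i.e. |x − 8| < 2/3. So R = 2/3.
Endpoint x = 26/3: the series is dominated by a constant times Σ 1/k², which converges (p = 2 > 1).
When x = 22/3, the terms are on the order of 1/k², so the series converges absolutely by comparison with the p-series (p = 2 > 1).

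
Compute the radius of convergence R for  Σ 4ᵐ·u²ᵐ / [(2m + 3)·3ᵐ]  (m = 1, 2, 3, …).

By the ratio test, |a_{m+1}/a_m| = [(2m + 3)/(2(m+1) + 3)] · 4/3 → 4/3.
Since the exponent of u increases by 2 each term, convergence requires |u|² < 3/4, hence R = √3/2.

R = √3/2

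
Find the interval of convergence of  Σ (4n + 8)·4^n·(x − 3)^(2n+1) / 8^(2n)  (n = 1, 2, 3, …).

(-1, 7)

The ratio of consecutive coefficients is [(4(n+1) + 8)/(4n + 8)] · 4/64 → 1/16.
Writing y = (x − 3)², the series in y has radius 16, so |x − 3| < √(16) = 4 and R = 4.
At x = 7: the terms have absolute value of order n, which does not tend to 0, so the series diverges by the divergence test.
At x = -1: the terms have absolute value of order n, which does not tend to 0, so the series diverges by the divergence test.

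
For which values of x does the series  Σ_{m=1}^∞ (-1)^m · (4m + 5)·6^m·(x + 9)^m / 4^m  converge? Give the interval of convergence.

By the ratio test, |a_{m+1}/a_m| = [(4(m+1) + 5)/(4m + 5)] · 6/4 → 3/2.
Hence the series converges for |x + 9| < 1/(3/2) = 2/3, so the radius of convergence is 2/3.
At x = -25/3: the terms have absolute value of order m, which does not tend to 0, so the series diverges by the divergence test.
Endpoint x = -29/3: the m-th term does not approach 0; divergence by the term test.

(-29/3, -25/3)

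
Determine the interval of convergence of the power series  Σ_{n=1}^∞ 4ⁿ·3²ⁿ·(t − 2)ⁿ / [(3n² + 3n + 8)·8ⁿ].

By the ratio test, |a_{n+1}/a_n| = [(3n² + 3n + 8)/(3(n+1)² + 3(n+1) + 8)] · 4·9/8 → 9/2.
Convergence for |t − 2| · 9/2 < 1, i.e. |t − 2| < 2/9. So R = 2/9.
When t = 20/9, absolute convergence follows by limit comparison with Σ 1/n².
At t = 16/9: the series is dominated by a constant times Σ 1/n², which converges (p = 2 > 1).

[16/9, 20/9]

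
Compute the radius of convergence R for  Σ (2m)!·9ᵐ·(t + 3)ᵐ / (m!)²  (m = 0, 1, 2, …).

R = 1/36

Ratio test: |a_{m+1}/a_m| = (2m+1)·(2m+2)/(m+1)² · 9 → 36 as m → ∞.
Convergence for |t + 3| · 36 < 1, i.e. |t + 3| < 1/36. So R = 1/36.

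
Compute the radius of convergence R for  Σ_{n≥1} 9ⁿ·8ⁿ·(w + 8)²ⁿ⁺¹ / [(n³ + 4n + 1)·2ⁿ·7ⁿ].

By the ratio test, |a_{n+1}/a_n| = [(n³ + 4n + 1)/((n+1)³ + 4(n+1) + 1)] · 9·8/(2·7) → 36/7.
Writing y = (w + 8)², the series in y has radius 7/36, so |w + 8| < √(7/36) and R = √7/6.

R = √7/6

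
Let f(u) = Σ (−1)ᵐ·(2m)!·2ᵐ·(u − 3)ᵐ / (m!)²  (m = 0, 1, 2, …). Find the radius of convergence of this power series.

R = 1/8

The ratio of consecutive coefficients is (2m+1)·(2m+2)/(m+1)² · 2 → 8.
The series converges when 8 · |u − 3| < 1, giving R = 1/8.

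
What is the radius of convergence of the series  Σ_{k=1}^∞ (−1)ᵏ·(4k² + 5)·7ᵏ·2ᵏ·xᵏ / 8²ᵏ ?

R = 32/7

By the ratio test, |a_{k+1}/a_k| = [(4(k+1)² + 5)/(4k² + 5)] · 7·2/64 → 7/32.
Convergence for |x| · 7/32 < 1, i.e. |x| < 32/7. So R = 32/7.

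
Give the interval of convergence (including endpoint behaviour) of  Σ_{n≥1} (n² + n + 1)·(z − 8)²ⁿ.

By the ratio test, |a_{n+1}/a_n| = ((n+1)² + (n+1) + 1)/(n² + n + 1) → 1.
Since the exponent of (z − 8) increases by 2 each term, convergence requires |z − 8|² < 1, hence R = 1.
When z = 9, the terms have absolute value of order n², which does not tend to 0, so the series diverges by the divergence test.
When z = 7, the terms have absolute value of order n², which does not tend to 0, so the series diverges by the divergence test.

(7, 9)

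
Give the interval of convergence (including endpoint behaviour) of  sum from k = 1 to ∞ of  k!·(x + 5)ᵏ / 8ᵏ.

{-5}

Apply the ratio test: |a_{k+1}| / |a_k| = (k+1) · 1/8, which tends to ∞ as k → ∞.
Since the ratio → ∞, the series diverges for every x ≠ -5, and R = 0.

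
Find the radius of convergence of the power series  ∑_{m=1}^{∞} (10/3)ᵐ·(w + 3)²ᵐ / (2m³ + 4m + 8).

R = √30/10

By the ratio test, |a_{m+1}/a_m| = [(2m³ + 4m + 8)/(2(m+1)³ + 4(m+1) + 8)] · 10/3 → 10/3.
Successive powers of (w + 3) differ by 2, so the series converges when |w + 3|² · 10/3 < 1, i.e. |w + 3| < √(3/10). So R = √30/10.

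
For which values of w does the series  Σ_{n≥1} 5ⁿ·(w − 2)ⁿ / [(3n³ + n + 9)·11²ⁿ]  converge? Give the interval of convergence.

Apply the ratio test: |a_{n+1}| / |a_n| = [(3n³ + n + 9)/(3(n+1)³ + (n+1) + 9)] · 5/121, which tends to 5/121 as n → ∞.
Hence the series converges for |w − 2| < 1/(5/121) = 121/5, so the radius of convergence is 121/5.
When w = 131/5, the series is dominated by a constant times Σ 1/n³, which converges (p = 3 > 1).
When w = -111/5, absolute convergence follows by limit comparison with Σ 1/n³.

[-111/5, 131/5]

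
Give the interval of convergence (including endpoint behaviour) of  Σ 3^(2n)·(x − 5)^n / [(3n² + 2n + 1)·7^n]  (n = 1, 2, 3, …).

Ratio test: |a_{n+1}/a_n| = [(3n² + 2n + 1)/(3(n+1)² + 2(n+1) + 1)] · 9/7 → 9/7 as n → ∞.
Convergence for |x − 5| · 9/7 < 1, i.e. |x − 5| < 7/9. So R = 7/9.
Check x = 52/9: the terms are on the order of 1/n², so the series converges absolutely by comparison with the p-series (p = 2 > 1).
When x = 38/9, absolute convergence follows by limit comparison with Σ 1/n².

[38/9, 52/9]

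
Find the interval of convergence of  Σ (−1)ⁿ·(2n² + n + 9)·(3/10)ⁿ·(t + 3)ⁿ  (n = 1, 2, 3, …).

Ratio test: |a_{n+1}/a_n| = [(2(n+1)² + (n+1) + 9)/(2n² + n + 9)] · 3/10 → 3/10 as n → ∞.
Hence the series converges for |t + 3| < 1/(3/10) = 10/3, so the radius of convergence is 10/3.
When t = 1/3, the terms have absolute value of order n², which does not tend to 0, so the series diverges by the divergence test.
At t = -19/3: the terms do not tend to 0, so the series diverges.

(-19/3, 1/3)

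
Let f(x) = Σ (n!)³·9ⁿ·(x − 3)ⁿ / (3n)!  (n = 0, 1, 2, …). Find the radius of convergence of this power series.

R = 3

Apply the ratio test: |a_{n+1}| / |a_n| = (n+1)³/[(3n+1)·(3n+2)·(3n+3)] · 9, which tends to 1/3 as n → ∞.
Thus R = 1/(1/3) = 3.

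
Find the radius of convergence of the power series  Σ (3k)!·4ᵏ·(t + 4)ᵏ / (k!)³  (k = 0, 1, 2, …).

R = 1/108

Ratio test: |a_{k+1}/a_k| = (3k+1)·(3k+2)·(3k+3)/(k+1)³ · 4 → 108 as k → ∞.
Convergence for |t + 4| · 108 < 1, i.e. |t + 4| < 1/108. So R = 1/108.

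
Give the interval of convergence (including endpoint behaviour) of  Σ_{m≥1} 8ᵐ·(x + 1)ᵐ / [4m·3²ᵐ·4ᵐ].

[-11/2, 7/2)

Ratio test: |a_{m+1}/a_m| = [4m/4(m+1)] · 8/(9·4) → 2/9 as m → ∞.
The series converges when 2/9 · |x + 1| < 1, giving R = 9/2.
When x = 7/2, comparison with the harmonic series Σ 1/m shows the series diverges.
When x = -11/2, the terms alternate in sign and decrease monotonically to 0 in absolute value (size ~ c/m), so the alternating series test gives convergence.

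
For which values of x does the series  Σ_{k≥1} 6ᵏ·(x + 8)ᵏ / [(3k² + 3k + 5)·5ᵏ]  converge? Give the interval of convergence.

[-53/6, -43/6]

Apply the ratio test: |a_{k+1}| / |a_k| = [(3k² + 3k + 5)/(3(k+1)² + 3(k+1) + 5)] · 6/5, which tends to 6/5 as k → ∞.
The series converges when 6/5 · |x + 8| < 1, giving R = 5/6.
At x = -43/6: absolute convergence follows by limit comparison with Σ 1/k².
When x = -53/6, absolute convergence follows by limit comparison with Σ 1/k².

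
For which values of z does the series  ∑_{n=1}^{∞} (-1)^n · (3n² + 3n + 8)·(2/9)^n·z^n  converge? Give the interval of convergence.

The ratio of consecutive coefficients is [(3(n+1)² + 3(n+1) + 8)/(3n² + 3n + 8)] · 2/9 → 2/9.
Hence the series converges for |z| < 1/(2/9) = 9/2, so the radius of convergence is 9/2.
Endpoint z = 9/2: the terms do not tend to 0, so the series diverges.
Check z = -9/2: the terms do not tend to 0, so the series diverges.

(-9/2, 9/2)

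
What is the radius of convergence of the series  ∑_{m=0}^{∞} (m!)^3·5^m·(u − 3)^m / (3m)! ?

R = 27/5

The ratio of consecutive coefficients is (m+1)³/[(3m+1)·(3m+2)·(3m+3)] · 5 → 5/27.
Convergence for |u − 3| · 5/27 < 1, i.e. |u − 3| < 27/5. So R = 27/5.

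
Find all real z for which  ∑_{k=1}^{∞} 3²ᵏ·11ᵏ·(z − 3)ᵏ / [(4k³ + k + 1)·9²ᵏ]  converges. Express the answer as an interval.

Apply the ratio test: |a_{k+1}| / |a_k| = [(4k³ + k + 1)/(4(k+1)³ + (k+1) + 1)] · 9·11/81, which tends to 11/9 as k → ∞.
Convergence for |z − 3| · 11/9 < 1, i.e. |z − 3| < 9/11. So R = 9/11.
Check z = 42/11: absolute convergence follows by limit comparison with Σ 1/k³.
Check z = 24/11: absolute convergence follows by limit comparison with Σ 1/k³.

[24/11, 42/11]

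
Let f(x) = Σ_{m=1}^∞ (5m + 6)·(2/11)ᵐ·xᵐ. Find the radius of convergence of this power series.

Apply the ratio test: |a_{m+1}| / |a_m| = [(5(m+1) + 6)/(5m + 6)] · 2/11, which tends to 2/11 as m → ∞.
The series converges when 2/11 · |x| < 1, giving R = 11/2.

R = 11/2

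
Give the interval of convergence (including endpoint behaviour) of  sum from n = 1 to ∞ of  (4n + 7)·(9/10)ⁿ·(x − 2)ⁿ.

By the ratio test, |a_{n+1}/a_n| = [(4(n+1) + 7)/(4n + 7)] · 9/10 → 9/10.
Hence the series converges for |x − 2| < 1/(9/10) = 10/9, so the radius of convergence is 10/9.
Check x = 28/9: the n-th term does not approach 0; divergence by the term test.
At x = 8/9: the terms do not tend to 0, so the series diverges.

(8/9, 28/9)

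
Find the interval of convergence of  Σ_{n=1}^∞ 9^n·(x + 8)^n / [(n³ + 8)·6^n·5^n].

Ratio test: |a_{n+1}/a_n| = [(n³ + 8)/((n+1)³ + 8)] · 9/(6·5) → 3/10 as n → ∞.
Convergence for |x + 8| · 3/10 < 1, i.e. |x + 8| < 10/3. So R = 10/3.
Endpoint x = -14/3: the series is dominated by a constant times Σ 1/n³, which converges (p = 3 > 1).
Check x = -34/3: absolute convergence follows by limit comparison with Σ 1/n³.

[-34/3, -14/3]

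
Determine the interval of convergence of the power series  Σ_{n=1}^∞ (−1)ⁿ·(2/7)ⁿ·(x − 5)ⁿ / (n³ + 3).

Apply the ratio test: |a_{n+1}| / |a_n| = [(n³ + 3)/((n+1)³ + 3)] · 2/7, which tends to 2/7 as n → ∞.
Convergence for |x − 5| · 2/7 < 1, i.e. |x − 5| < 7/2. So R = 7/2.
Check x = 17/2: absolute convergence follows by limit comparison with Σ 1/n³.
At x = 3/2: the terms are on the order of 1/n³, so the series converges absolutely by comparison with the p-series (p = 3 > 1).

[3/2, 17/2]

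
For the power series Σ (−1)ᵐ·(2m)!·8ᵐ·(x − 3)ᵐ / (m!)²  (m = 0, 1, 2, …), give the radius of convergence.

Ratio test: |a_{m+1}/a_m| = (2m+1)·(2m+2)/(m+1)² · 8 → 32 as m → ∞.
Thus R = 1/(32) = 1/32.

R = 1/32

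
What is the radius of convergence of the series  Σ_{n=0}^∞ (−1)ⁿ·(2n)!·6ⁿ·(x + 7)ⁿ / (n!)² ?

R = 1/24

By the ratio test, |a_{n+1}/a_n| = (2n+1)·(2n+2)/(n+1)² · 6 → 24.
Convergence for |x + 7| · 24 < 1, i.e. |x + 7| < 1/24. So R = 1/24.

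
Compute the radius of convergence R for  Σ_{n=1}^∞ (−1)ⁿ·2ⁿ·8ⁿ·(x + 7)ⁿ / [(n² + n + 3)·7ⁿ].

Apply the ratio test: |a_{n+1}| / |a_n| = [(n² + n + 3)/((n+1)² + (n+1) + 3)] · 2·8/7, which tends to 16/7 as n → ∞.
Hence the series converges for |x + 7| < 1/(16/7) = 7/16, so the radius of convergence is 7/16.

R = 7/16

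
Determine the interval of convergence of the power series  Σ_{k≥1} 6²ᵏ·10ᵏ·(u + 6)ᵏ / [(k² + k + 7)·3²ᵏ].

By the ratio test, |a_{k+1}/a_k| = [(k² + k + 7)/((k+1)² + (k+1) + 7)] · 36·10/9 → 40.
The series converges when 40 · |u + 6| < 1, giving R = 1/40.
Endpoint u = -239/40: the terms are on the order of 1/k², so the series converges absolutely by comparison with the p-series (p = 2 > 1).
Check u = -241/40: the series is dominated by a constant times Σ 1/k², which converges (p = 2 > 1).

[-241/40, -239/40]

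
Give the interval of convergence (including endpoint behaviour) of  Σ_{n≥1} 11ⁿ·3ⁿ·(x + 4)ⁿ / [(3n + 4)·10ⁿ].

Ratio test: |a_{n+1}/a_n| = [(3n + 4)/(3(n+1) + 4)] · 11·3/10 → 33/10 as n → ∞.
Thus R = 1/(33/10) = 10/33.
Check x = -122/33: the terms behave like c/n; limit comparison with the harmonic series gives divergence.
At x = -142/33: convergence follows from the alternating series test (terms decrease monotonically to 0).

[-142/33, -122/33)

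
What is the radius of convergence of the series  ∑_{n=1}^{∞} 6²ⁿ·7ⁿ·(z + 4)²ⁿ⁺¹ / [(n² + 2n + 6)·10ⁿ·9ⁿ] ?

R = √70/14

The ratio of consecutive coefficients is [(n² + 2n + 6)/((n+1)² + 2(n+1) + 6)] · 36·7/(10·9) → 14/5.
Since the exponent of (z + 4) increases by 2 each term, convergence requires |z + 4|² < 5/14, hence R = √70/14.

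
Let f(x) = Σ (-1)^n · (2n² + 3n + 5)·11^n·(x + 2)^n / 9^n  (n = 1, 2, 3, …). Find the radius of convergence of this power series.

The ratio of consecutive coefficients is [(2(n+1)² + 3(n+1) + 5)/(2n² + 3n + 5)] · 11/9 → 11/9.
Hence the series converges for |x + 2| < 1/(11/9) = 9/11, so the radius of convergence is 9/11.

R = 9/11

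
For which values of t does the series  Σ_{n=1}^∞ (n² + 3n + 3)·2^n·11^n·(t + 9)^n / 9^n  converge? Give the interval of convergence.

(-207/22, -189/22)

The ratio of consecutive coefficients is [((n+1)² + 3(n+1) + 3)/(n² + 3n + 3)] · 2·11/9 → 22/9.
The series converges when 22/9 · |t + 9| < 1, giving R = 9/22.
When t = -189/22, the n-th term does not approach 0; divergence by the term test.
When t = -207/22, the terms have absolute value of order n², which does not tend to 0, so the series diverges by the divergence test.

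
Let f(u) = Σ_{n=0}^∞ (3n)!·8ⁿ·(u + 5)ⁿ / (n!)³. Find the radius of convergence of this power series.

R = 1/216

By the ratio test, |a_{n+1}/a_n| = (3n+1)·(3n+2)·(3n+3)/(n+1)³ · 8 → 216.
The series converges when 216 · |u + 5| < 1, giving R = 1/216.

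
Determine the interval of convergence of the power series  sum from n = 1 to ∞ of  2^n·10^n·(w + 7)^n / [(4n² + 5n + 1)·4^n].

[-36/5, -34/5]

The ratio of consecutive coefficients is [(4n² + 5n + 1)/(4(n+1)² + 5(n+1) + 1)] · 2·10/4 → 5.
Hence the series converges for |w + 7| < 1/(5) = 1/5, so the radius of convergence is 1/5.
Check w = -34/5: the series is dominated by a constant times Σ 1/n², which converges (p = 2 > 1).
Check w = -36/5: the terms are on the order of 1/n², so the series converges absolutely by comparison with the p-series (p = 2 > 1).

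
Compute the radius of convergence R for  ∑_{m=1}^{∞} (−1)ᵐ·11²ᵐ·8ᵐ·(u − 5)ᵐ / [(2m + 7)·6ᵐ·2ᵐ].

By the ratio test, |a_{m+1}/a_m| = [(2m + 7)/(2(m+1) + 7)] · 121·8/(6·2) → 242/3.
The series converges when 242/3 · |u − 5| < 1, giving R = 3/242.

R = 3/242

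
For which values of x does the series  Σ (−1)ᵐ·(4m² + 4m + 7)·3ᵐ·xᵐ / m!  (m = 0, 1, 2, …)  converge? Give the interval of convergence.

(−∞, ∞)

Ratio test: |a_{m+1}/a_m| = (4(m+1)² + 4(m+1) + 7)/(4m² + 4m + 7) · 3 · 1/(m+1) → 0 as m → ∞.
The ratio tends to 0 regardless of x, hence R = ∞.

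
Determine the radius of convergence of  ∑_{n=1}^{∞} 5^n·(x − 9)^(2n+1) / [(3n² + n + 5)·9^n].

R = 3√5/5

The ratio of consecutive coefficients is [(3n² + n + 5)/(3(n+1)² + (n+1) + 5)] · 5/9 → 5/9.
Successive powers of (x − 9) differ by 2, so the series converges when |x − 9|² · 5/9 < 1, i.e. |x − 9| < √(9/5). So R = 3√5/5.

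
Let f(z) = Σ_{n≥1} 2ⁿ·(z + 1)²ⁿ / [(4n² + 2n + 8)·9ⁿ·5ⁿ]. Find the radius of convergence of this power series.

R = 3√10/2

By the ratio test, |a_{n+1}/a_n| = [(4n² + 2n + 8)/(4(n+1)² + 2(n+1) + 8)] · 2/(9·5) → 2/45.
Writing y = (z + 1)², the series in y has radius 45/2, so |z + 1| < √(45/2) and R = 3√10/2.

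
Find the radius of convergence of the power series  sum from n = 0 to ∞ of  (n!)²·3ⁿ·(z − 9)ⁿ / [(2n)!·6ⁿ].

R = 8

The ratio of consecutive coefficients is (n+1)²/[(2n+1)·(2n+2)] · 3/6 → 1/8.
Thus R = 1/(1/8) = 8.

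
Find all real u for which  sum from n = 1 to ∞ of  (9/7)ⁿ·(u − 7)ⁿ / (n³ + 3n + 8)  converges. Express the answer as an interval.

[56/9, 70/9]

Ratio test: |a_{n+1}/a_n| = [(n³ + 3n + 8)/((n+1)³ + 3(n+1) + 8)] · 9/7 → 9/7 as n → ∞.
Thus R = 1/(9/7) = 7/9.
At u = 70/9: the series is dominated by a constant times Σ 1/n³, which converges (p = 3 > 1).
At u = 56/9: absolute convergence follows by limit comparison with Σ 1/n³.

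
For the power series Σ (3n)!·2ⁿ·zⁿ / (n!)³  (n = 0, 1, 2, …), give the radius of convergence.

R = 1/54

By the ratio test, |a_{n+1}/a_n| = (3n+1)·(3n+2)·(3n+3)/(n+1)³ · 2 → 54.
Convergence for |z| · 54 < 1, i.e. |z| < 1/54. So R = 1/54.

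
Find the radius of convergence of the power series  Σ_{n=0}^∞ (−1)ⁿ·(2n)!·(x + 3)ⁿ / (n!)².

Ratio test: |a_{n+1}/a_n| = (2n+1)·(2n+2)/(n+1)² → 4 as n → ∞.
Hence the series converges for |x + 3| < 1/(4) = 1/4, so the radius of convergence is 1/4.

R = 1/4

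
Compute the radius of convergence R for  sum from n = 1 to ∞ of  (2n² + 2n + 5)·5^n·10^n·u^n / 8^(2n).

R = 32/25

The ratio of consecutive coefficients is [(2(n+1)² + 2(n+1) + 5)/(2n² + 2n + 5)] · 5·10/64 → 25/32.
Thus R = 1/(25/32) = 32/25.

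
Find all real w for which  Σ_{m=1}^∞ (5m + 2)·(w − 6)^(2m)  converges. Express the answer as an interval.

(5, 7)

By the ratio test, |a_{m+1}/a_m| = (5(m+1) + 2)/(5m + 2) → 1.
Writing y = (w − 6)², the series in y has radius 1, so |w − 6| < √(1) = 1 and R = 1.
At w = 7: the m-th term does not approach 0; divergence by the term test.
At w = 5: the m-th term does not approach 0; divergence by the term test.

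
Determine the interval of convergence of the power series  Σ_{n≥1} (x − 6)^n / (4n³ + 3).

[5, 7]

By the ratio test, |a_{n+1}/a_n| = (4n³ + 3)/(4(n+1)³ + 3) → 1.
Hence R = 1.
Endpoint x = 7: absolute convergence follows by limit comparison with Σ 1/n³.
At x = 5: absolute convergence follows by limit comparison with Σ 1/n³.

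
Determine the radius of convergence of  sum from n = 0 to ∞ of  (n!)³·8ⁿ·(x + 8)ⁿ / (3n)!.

R = 27/8

Ratio test: |a_{n+1}/a_n| = (n+1)³/[(3n+1)·(3n+2)·(3n+3)] · 8 → 8/27 as n → ∞.
The series converges when 8/27 · |x + 8| < 1, giving R = 27/8.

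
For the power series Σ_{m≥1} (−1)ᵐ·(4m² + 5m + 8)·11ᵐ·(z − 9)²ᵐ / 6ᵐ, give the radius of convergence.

R = √66/11

Ratio test: |a_{m+1}/a_m| = [(4(m+1)² + 5(m+1) + 8)/(4m² + 5m + 8)] · 11/6 → 11/6 as m → ∞.
Writing y = (z − 9)², the series in y has radius 6/11, so |z − 9| < √(6/11) and R = √66/11.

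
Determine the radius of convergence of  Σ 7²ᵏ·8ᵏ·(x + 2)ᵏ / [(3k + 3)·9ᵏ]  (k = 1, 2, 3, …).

R = 9/392

Ratio test: |a_{k+1}/a_k| = [(3k + 3)/(3(k+1) + 3)] · 49·8/9 → 392/9 as k → ∞.
The series converges when 392/9 · |x + 2| < 1, giving R = 9/392.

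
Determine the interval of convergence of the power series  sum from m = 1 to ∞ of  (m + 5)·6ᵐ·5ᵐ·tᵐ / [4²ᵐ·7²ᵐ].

Ratio test: |a_{m+1}/a_m| = [((m+1) + 5)/(m + 5)] · 6·5/(16·49) → 15/392 as m → ∞.
Convergence for |t| · 15/392 < 1, i.e. |t| < 392/15. So R = 392/15.
Check t = 392/15: the terms have absolute value of order m, which does not tend to 0, so the series diverges by the divergence test.
When t = -392/15, the m-th term does not approach 0; divergence by the term test.

(-392/15, 392/15)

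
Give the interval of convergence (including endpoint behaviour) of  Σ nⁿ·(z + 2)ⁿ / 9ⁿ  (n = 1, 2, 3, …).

Applying the root test, |a_n|^(1/n) = n/9 → ∞.
The root grows without bound, so R = 0 (convergence only at z = -2).

{-2}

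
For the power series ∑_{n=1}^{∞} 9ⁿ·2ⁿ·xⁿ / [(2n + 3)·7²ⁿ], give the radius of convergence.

The ratio of consecutive coefficients is [(2n + 3)/(2(n+1) + 3)] · 9·2/49 → 18/49.
Hence the series converges for |x| < 1/(18/49) = 49/18, so the radius of convergence is 49/18.

R = 49/18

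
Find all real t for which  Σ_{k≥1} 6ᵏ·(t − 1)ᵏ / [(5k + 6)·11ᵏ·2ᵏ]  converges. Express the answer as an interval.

[-8/3, 14/3)

By the ratio test, |a_{k+1}/a_k| = [(5k + 6)/(5(k+1) + 6)] · 6/(11·2) → 3/11.
Thus R = 1/(3/11) = 11/3.
When t = 14/3, the terms behave like c/k; limit comparison with the harmonic series gives divergence.
Endpoint t = -8/3: convergence follows from the alternating series test (terms decrease monotonically to 0).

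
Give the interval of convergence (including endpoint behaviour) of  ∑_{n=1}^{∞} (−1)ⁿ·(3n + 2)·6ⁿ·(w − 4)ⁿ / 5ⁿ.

Apply the ratio test: |a_{n+1}| / |a_n| = [(3(n+1) + 2)/(3n + 2)] · 6/5, which tends to 6/5 as n → ∞.
Thus R = 1/(6/5) = 5/6.
Check w = 29/6: the n-th term does not approach 0; divergence by the term test.
Endpoint w = 19/6: the terms have absolute value of order n, which does not tend to 0, so the series diverges by the divergence test.

(19/6, 29/6)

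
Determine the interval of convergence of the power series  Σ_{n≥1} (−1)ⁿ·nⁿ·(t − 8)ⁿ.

{8}

Applying the root test, |a_n|^(1/n) = n → ∞.
Since the n-th root of |a_n| is unbounded, the series converges only at t = 8; R = 0.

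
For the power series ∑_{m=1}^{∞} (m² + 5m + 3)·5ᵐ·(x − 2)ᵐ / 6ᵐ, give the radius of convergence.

Ratio test: |a_{m+1}/a_m| = [((m+1)² + 5(m+1) + 3)/(m² + 5m + 3)] · 5/6 → 5/6 as m → ∞.
The series converges when 5/6 · |x − 2| < 1, giving R = 6/5.

R = 6/5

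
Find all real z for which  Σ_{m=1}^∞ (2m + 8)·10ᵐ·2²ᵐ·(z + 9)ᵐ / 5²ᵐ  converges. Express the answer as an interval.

The ratio of consecutive coefficients is [(2(m+1) + 8)/(2m + 8)] · 10·4/25 → 8/5.
The series converges when 8/5 · |z + 9| < 1, giving R = 5/8.
Endpoint z = -67/8: the terms do not tend to 0, so the series diverges.
Endpoint z = -77/8: the terms have absolute value of order m, which does not tend to 0, so the series diverges by the divergence test.

(-77/8, -67/8)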